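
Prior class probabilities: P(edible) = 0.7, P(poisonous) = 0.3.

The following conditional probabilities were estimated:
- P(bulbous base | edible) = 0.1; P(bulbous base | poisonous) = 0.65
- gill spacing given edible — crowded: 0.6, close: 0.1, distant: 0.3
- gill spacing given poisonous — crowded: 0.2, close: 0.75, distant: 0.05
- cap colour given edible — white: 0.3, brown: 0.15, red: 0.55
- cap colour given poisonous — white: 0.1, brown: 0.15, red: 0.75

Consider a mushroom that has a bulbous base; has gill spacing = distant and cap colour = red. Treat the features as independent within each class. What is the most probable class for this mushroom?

edible: 0.7 × 0.1 × 0.3 × 0.55 = 0.01155
poisonous: 0.3 × 0.65 × 0.05 × 0.75 = 0.0073125
Highest score → edible.

edible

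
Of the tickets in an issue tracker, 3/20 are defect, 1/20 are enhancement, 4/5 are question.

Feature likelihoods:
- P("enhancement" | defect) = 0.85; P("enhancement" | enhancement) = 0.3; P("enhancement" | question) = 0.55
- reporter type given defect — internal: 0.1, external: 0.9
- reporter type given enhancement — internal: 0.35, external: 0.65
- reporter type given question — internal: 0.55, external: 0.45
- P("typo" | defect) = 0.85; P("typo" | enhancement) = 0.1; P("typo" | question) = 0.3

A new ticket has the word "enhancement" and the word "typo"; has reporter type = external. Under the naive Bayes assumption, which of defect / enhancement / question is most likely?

defect: 0.15 × 0.85 × 0.9 × 0.85 = 0.0975375
enhancement: 0.05 × 0.3 × 0.65 × 0.1 = 0.000975
question: 0.8 × 0.55 × 0.45 × 0.3 = 0.0594
Highest score → defect.

defect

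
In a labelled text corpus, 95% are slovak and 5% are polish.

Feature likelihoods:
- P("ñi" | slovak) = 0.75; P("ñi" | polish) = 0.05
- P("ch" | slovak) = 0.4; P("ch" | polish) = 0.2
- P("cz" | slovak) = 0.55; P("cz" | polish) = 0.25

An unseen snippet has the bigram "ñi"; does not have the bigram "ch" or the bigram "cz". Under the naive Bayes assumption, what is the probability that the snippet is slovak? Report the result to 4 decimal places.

slovak: 0.95 × 0.75 × (1−0.4) × (1−0.55) = 0.192375
polish: 0.05 × 0.05 × (1−0.2) × (1−0.25) = 0.0015
P(slovak | x) = 0.192375 / 0.193875 ≈ 0.9923

0.9923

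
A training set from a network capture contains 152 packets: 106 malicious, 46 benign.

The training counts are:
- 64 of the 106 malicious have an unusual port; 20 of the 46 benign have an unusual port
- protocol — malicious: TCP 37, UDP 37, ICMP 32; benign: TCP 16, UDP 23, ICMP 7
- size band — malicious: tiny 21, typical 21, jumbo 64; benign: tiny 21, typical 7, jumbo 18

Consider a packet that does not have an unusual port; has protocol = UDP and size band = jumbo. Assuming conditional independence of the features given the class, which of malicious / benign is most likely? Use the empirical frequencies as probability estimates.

malicious

malicious: (106/152) × (42/106) × (37/106) × (64/106) ≈ 0.0582339
benign: (46/152) × (26/46) × (23/46) × (18/46) ≈ 0.0334668
Highest score → malicious.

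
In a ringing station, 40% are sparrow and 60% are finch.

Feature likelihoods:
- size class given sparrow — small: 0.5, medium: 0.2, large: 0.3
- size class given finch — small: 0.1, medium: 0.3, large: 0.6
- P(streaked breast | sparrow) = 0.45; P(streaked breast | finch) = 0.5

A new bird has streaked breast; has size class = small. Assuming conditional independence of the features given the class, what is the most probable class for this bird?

sparrow: 0.4 × 0.5 × 0.45 = 0.09
finch: 0.6 × 0.1 × 0.5 = 0.03
Highest score → sparrow.

sparrow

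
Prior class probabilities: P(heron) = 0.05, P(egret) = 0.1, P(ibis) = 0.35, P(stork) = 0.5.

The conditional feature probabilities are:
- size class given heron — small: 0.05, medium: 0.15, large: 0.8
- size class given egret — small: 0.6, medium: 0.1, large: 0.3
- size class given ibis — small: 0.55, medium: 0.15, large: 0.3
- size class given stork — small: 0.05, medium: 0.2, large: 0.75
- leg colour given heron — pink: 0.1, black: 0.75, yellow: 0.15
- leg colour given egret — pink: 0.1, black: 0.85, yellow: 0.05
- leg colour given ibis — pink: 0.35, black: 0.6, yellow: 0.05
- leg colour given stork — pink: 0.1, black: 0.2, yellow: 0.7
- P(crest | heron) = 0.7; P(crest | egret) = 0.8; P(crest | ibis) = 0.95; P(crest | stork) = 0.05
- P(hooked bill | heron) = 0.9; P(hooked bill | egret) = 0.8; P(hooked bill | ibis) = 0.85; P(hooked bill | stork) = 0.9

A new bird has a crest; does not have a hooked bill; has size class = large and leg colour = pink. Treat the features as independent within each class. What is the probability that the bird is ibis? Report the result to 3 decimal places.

0.847

heron: 0.05 × 0.8 × 0.1 × 0.7 × (1−0.9) = 0.00028
egret: 0.1 × 0.3 × 0.1 × 0.8 × (1−0.8) = 0.00048
ibis: 0.35 × 0.3 × 0.35 × 0.95 × (1−0.85) = 0.005236875
stork: 0.5 × 0.75 × 0.1 × 0.05 × (1−0.9) = 0.0001875
P(ibis | x) = 0.005236875 / 0.006184375 ≈ 0.847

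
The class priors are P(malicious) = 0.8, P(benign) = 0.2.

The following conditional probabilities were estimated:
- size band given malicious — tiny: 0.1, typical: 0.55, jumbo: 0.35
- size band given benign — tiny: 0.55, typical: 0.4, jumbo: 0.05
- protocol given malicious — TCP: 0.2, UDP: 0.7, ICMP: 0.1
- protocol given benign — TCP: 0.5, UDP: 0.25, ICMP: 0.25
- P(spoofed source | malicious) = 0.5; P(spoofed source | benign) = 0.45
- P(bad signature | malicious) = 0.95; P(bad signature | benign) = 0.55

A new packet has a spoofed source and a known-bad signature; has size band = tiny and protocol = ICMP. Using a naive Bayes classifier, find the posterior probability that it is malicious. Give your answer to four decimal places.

malicious: 0.8 × 0.1 × 0.1 × 0.5 × 0.95 = 0.0038
benign: 0.2 × 0.55 × 0.25 × 0.45 × 0.55 = 0.00680625
P(malicious | x) = 0.0038 / 0.01060625 ≈ 0.3583

0.3583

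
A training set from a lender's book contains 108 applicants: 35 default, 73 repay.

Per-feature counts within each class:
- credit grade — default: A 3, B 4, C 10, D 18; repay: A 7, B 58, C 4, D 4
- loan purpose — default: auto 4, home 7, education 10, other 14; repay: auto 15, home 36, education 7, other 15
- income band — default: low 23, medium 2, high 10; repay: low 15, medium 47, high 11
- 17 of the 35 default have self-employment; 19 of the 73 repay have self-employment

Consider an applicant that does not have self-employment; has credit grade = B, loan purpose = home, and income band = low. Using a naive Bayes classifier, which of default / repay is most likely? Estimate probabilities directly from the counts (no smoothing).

default: (35/108) × (4/35) × (7/35) × (23/35) × (18/35) ≈ 0.0025034
repay: (73/108) × (58/73) × (36/73) × (15/73) × (54/73) ≈ 0.0402553
Highest score → repay.

repay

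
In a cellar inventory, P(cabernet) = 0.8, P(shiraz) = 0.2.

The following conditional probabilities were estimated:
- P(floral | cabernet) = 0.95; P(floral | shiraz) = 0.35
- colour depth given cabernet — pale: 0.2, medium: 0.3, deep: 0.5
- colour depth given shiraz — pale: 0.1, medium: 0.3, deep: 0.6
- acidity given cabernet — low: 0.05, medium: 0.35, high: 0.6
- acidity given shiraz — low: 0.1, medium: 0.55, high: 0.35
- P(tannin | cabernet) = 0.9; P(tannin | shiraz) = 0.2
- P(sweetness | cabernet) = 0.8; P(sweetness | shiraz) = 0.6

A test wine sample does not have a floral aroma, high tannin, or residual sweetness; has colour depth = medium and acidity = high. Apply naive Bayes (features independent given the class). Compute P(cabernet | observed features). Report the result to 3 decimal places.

cabernet: 0.8 × (1−0.95) × 0.3 × 0.6 × (1−0.9) × (1−0.8) = 0.000144
shiraz: 0.2 × (1−0.35) × 0.3 × 0.35 × (1−0.2) × (1−0.6) = 0.004368
P(cabernet | x) = 0.000144 / 0.004512 ≈ 0.032

0.032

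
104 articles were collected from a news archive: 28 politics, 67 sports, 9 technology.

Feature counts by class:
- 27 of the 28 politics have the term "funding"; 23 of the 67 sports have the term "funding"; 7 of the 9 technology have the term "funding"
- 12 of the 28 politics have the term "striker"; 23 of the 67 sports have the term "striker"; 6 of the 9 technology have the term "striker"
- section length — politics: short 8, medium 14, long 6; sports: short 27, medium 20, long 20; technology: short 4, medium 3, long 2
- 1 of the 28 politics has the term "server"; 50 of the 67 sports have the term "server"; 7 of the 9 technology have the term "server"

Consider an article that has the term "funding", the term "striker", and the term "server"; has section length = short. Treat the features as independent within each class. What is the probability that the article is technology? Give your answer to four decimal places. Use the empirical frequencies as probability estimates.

politics: (28/104) × (27/28) × (12/28) × (8/28) × (1/28) ≈ 0.00113534
sports: (67/104) × (23/67) × (23/67) × (27/67) × (50/67) ≈ 0.0228314
technology: (9/104) × (7/9) × (6/9) × (4/9) × (7/9) ≈ 0.0155112
P(technology | x) = 0.0155112 / 0.03947794 ≈ 0.3929

0.3929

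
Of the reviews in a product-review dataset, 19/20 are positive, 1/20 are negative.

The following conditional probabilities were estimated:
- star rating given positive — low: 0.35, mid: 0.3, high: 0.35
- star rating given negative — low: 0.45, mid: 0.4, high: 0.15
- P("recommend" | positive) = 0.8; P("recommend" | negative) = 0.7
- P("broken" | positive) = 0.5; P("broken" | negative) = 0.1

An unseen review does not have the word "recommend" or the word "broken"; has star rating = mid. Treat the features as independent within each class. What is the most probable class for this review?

positive

positive: 0.95 × 0.3 × (1−0.8) × (1−0.5) = 0.0285
negative: 0.05 × 0.4 × (1−0.7) × (1−0.1) = 0.0054
Highest score → positive.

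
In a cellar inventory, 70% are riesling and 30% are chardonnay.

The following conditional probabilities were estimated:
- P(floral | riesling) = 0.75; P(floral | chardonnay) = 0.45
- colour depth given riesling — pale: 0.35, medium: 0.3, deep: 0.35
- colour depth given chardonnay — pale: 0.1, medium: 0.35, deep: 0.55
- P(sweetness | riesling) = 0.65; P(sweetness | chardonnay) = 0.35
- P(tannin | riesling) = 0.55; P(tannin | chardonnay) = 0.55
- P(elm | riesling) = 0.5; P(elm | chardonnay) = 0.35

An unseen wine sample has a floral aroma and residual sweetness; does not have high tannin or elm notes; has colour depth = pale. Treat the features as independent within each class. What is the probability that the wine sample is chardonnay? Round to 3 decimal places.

0.049

riesling: 0.7 × 0.75 × 0.35 × 0.65 × (1−0.55) × (1−0.5) = 0.0268734375
chardonnay: 0.3 × 0.45 × 0.1 × 0.35 × (1−0.55) × (1−0.35) = 0.0013820625
P(chardonnay | x) = 0.0013820625 / 0.0282555 ≈ 0.049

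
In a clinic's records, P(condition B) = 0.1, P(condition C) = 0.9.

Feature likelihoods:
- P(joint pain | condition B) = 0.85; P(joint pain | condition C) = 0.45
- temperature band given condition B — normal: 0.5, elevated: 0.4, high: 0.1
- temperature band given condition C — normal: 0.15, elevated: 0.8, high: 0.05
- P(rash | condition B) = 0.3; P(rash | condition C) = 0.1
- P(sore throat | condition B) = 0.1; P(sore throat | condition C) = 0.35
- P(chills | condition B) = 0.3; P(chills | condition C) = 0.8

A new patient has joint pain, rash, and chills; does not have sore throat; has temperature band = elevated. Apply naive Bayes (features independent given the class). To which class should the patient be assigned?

condition C

condition B: 0.1 × 0.85 × 0.4 × 0.3 × (1−0.1) × 0.3 = 0.002754
condition C: 0.9 × 0.45 × 0.8 × 0.1 × (1−0.35) × 0.8 = 0.016848
Highest score → condition C.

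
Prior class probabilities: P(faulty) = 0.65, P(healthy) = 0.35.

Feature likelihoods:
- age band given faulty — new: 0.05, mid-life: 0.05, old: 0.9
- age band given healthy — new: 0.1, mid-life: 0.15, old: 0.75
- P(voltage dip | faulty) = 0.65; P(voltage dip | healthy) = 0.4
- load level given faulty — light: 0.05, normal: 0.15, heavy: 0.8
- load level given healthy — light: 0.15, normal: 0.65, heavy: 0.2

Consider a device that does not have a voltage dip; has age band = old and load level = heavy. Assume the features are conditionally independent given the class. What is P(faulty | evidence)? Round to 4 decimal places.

0.8387

faulty: 0.65 × 0.9 × (1−0.65) × 0.8 = 0.1638
healthy: 0.35 × 0.75 × (1−0.4) × 0.2 = 0.0315
P(faulty | x) = 0.1638 / 0.1953 ≈ 0.8387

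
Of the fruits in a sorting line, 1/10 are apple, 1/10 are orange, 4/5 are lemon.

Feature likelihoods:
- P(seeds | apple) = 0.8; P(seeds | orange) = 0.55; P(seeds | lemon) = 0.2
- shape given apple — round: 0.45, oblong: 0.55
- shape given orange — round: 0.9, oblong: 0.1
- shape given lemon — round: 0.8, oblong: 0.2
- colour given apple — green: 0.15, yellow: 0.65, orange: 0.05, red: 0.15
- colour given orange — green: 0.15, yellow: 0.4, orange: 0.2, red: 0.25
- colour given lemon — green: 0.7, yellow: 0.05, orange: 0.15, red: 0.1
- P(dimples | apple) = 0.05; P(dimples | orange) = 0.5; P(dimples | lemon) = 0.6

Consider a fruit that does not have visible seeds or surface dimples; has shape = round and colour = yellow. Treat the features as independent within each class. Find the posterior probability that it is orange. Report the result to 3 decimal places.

apple: 0.1 × (1−0.8) × 0.45 × 0.65 × (1−0.05) = 0.0055575
orange: 0.1 × (1−0.55) × 0.9 × 0.4 × (1−0.5) = 0.0081
lemon: 0.8 × (1−0.2) × 0.8 × 0.05 × (1−0.6) = 0.01024
P(orange | x) = 0.0081 / 0.0238975 ≈ 0.339

0.339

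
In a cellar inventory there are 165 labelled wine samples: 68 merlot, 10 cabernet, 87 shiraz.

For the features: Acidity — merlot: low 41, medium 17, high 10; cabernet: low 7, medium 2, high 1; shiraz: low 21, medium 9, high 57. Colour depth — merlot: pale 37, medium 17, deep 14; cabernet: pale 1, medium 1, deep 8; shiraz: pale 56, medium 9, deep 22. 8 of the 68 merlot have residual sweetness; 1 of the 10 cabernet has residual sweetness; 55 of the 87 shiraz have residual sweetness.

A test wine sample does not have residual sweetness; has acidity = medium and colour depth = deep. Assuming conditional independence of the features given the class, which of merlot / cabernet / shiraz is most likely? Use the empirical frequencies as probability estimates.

merlot

merlot: (68/165) × (17/68) × (14/68) × (60/68) ≈ 0.0187166
cabernet: (10/165) × (2/10) × (8/10) × (9/10) ≈ 0.00872727
shiraz: (87/165) × (9/87) × (22/87) × (32/87) ≈ 0.00507333
Highest score → merlot.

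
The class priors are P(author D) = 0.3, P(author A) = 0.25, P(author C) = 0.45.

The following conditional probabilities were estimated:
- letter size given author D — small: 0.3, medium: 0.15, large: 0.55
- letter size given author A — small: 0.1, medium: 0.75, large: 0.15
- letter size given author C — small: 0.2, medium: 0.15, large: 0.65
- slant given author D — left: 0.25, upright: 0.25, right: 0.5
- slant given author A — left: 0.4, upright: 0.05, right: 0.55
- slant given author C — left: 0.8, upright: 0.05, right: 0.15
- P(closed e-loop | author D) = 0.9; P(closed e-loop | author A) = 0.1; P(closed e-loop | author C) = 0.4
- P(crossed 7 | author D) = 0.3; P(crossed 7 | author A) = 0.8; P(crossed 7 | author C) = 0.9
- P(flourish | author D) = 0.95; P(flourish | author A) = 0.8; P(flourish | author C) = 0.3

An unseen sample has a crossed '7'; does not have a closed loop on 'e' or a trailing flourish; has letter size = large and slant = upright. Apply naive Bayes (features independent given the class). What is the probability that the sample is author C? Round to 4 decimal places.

author D: 0.3 × 0.55 × 0.25 × (1−0.9) × 0.3 × (1−0.95) = 0.000061875
author A: 0.25 × 0.15 × 0.05 × (1−0.1) × 0.8 × (1−0.8) = 0.00027
author C: 0.45 × 0.65 × 0.05 × (1−0.4) × 0.9 × (1−0.3) = 0.00552825
P(author C | x) = 0.00552825 / 0.005860125 ≈ 0.9434

0.9434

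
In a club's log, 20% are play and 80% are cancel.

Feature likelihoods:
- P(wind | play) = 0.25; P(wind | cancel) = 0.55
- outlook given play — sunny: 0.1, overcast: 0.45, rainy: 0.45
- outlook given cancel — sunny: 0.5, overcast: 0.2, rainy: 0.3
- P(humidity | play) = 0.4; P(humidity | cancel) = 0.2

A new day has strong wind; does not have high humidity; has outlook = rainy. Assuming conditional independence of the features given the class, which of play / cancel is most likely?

play: 0.2 × 0.25 × 0.45 × (1−0.4) = 0.0135
cancel: 0.8 × 0.55 × 0.3 × (1−0.2) = 0.1056
Highest score → cancel.

cancel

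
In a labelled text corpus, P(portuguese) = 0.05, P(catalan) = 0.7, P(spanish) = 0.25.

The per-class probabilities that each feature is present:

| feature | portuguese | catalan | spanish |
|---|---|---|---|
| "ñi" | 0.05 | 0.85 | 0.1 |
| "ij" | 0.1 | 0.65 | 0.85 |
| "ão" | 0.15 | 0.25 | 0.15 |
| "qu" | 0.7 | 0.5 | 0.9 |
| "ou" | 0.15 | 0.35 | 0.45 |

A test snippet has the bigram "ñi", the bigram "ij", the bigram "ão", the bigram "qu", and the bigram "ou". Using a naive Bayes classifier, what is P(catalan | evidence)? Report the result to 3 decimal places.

0.929

portuguese: 0.05 × 0.05 × 0.1 × 0.15 × 0.7 × 0.15 = 0.0000039375
catalan: 0.7 × 0.85 × 0.65 × 0.25 × 0.5 × 0.35 = 0.0169203125
spanish: 0.25 × 0.1 × 0.85 × 0.15 × 0.9 × 0.45 = 0.0012909375
P(catalan | x) = 0.0169203125 / 0.0182151875 ≈ 0.929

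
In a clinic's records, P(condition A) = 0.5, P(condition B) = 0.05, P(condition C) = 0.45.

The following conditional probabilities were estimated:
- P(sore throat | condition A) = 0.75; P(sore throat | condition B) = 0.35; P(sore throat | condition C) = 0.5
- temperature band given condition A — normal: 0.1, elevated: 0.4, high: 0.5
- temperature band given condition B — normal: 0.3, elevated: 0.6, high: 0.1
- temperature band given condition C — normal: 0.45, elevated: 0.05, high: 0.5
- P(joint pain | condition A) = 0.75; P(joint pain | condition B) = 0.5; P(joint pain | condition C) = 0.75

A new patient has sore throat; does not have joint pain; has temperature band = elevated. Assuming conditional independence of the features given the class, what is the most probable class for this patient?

condition A

condition A: 0.5 × 0.75 × 0.4 × (1−0.75) = 0.0375
condition B: 0.05 × 0.35 × 0.6 × (1−0.5) = 0.00525
condition C: 0.45 × 0.5 × 0.05 × (1−0.75) = 0.0028125
Highest score → condition A.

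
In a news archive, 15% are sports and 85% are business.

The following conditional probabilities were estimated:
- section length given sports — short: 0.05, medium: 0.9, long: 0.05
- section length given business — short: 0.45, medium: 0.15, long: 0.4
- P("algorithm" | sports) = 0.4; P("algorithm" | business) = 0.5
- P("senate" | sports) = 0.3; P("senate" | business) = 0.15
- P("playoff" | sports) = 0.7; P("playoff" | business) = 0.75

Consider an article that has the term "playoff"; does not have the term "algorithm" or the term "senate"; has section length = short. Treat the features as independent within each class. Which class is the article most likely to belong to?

sports: 0.15 × 0.05 × (1−0.4) × (1−0.3) × 0.7 = 0.002205
business: 0.85 × 0.45 × (1−0.5) × (1−0.15) × 0.75 = 0.121921875
Highest score → business.

business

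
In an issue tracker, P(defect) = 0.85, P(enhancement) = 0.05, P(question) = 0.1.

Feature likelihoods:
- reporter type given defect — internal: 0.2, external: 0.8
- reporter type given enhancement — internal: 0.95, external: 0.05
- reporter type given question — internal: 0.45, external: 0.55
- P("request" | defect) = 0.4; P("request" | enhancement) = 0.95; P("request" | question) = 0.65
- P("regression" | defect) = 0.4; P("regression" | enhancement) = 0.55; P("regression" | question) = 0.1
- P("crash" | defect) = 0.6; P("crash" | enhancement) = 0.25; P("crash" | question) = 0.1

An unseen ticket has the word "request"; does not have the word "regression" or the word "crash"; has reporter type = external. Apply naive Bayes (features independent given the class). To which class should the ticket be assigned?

defect

defect: 0.85 × 0.8 × 0.4 × (1−0.4) × (1−0.6) = 0.06528
enhancement: 0.05 × 0.05 × 0.95 × (1−0.55) × (1−0.25) = 0.0008015625
question: 0.1 × 0.55 × 0.65 × (1−0.1) × (1−0.1) = 0.0289575
Highest score → defect.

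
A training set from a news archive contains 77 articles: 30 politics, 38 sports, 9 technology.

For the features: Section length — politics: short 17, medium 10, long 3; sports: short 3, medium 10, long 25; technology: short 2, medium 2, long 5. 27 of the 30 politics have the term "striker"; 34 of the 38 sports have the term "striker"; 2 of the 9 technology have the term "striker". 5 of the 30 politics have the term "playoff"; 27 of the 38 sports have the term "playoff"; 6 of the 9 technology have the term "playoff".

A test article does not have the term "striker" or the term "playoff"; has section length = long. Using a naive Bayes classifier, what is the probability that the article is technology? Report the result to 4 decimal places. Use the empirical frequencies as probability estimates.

politics: (30/77) × (3/30) × (3/30) × (25/30) ≈ 0.00324675
sports: (38/77) × (25/38) × (4/38) × (11/38) ≈ 0.00989315
technology: (9/77) × (5/9) × (7/9) × (3/9) ≈ 0.016835
P(technology | x) = 0.016835 / 0.0299749 ≈ 0.5616

0.5616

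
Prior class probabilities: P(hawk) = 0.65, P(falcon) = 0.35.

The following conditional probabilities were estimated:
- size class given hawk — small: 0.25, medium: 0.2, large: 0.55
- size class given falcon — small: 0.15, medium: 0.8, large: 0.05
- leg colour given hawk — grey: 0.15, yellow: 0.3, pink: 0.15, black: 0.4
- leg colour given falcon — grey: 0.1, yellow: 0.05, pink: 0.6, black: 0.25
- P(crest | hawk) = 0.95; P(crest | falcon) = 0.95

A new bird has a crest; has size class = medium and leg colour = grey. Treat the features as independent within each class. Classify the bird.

hawk: 0.65 × 0.2 × 0.15 × 0.95 = 0.018525
falcon: 0.35 × 0.8 × 0.1 × 0.95 = 0.0266
Highest score → falcon.

falcon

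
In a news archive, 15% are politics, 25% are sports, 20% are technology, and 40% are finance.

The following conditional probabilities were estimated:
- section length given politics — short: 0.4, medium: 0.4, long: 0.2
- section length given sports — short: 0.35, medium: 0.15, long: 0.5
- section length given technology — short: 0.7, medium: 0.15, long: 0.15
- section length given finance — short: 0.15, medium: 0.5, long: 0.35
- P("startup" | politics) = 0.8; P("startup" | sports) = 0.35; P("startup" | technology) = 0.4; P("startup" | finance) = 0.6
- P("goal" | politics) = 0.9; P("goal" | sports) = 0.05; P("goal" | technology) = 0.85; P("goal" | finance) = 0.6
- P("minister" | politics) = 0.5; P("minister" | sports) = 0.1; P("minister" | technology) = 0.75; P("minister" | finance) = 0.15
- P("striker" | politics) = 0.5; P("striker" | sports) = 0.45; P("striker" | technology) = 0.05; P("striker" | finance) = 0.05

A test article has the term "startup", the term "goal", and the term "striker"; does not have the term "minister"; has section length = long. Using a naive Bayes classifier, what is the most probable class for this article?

politics: 0.15 × 0.2 × 0.8 × 0.9 × (1−0.5) × 0.5 = 0.0054
sports: 0.25 × 0.5 × 0.35 × 0.05 × (1−0.1) × 0.45 = 0.0008859375
technology: 0.2 × 0.15 × 0.4 × 0.85 × (1−0.75) × 0.05 = 0.0001275
finance: 0.4 × 0.35 × 0.6 × 0.6 × (1−0.15) × 0.05 = 0.002142
Highest score → politics.

politics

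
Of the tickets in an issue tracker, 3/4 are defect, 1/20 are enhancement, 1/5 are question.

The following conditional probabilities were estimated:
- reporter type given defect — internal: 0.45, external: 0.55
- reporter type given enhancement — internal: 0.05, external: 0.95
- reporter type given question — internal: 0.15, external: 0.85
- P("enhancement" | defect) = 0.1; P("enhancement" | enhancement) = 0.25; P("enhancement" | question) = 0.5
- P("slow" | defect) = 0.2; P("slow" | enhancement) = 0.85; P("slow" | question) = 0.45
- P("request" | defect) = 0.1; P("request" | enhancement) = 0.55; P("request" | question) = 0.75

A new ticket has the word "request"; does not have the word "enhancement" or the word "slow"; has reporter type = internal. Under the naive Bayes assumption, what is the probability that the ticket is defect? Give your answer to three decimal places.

defect: 0.75 × 0.45 × (1−0.1) × (1−0.2) × 0.1 = 0.0243
enhancement: 0.05 × 0.05 × (1−0.25) × (1−0.85) × 0.55 = 0.0001546875
question: 0.2 × 0.15 × (1−0.5) × (1−0.45) × 0.75 = 0.0061875
P(defect | x) = 0.0243 / 0.0306421875 ≈ 0.793

0.793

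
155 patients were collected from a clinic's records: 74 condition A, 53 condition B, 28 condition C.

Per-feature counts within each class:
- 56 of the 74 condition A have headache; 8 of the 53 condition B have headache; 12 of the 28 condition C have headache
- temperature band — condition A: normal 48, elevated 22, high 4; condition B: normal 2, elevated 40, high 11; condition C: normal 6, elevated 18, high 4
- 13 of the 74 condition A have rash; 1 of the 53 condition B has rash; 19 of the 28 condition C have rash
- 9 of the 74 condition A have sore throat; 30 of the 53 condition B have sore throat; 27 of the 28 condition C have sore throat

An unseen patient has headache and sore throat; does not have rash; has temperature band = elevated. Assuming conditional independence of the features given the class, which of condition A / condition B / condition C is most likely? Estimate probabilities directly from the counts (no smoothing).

condition A: (74/155) × (56/74) × (22/74) × (61/74) × (9/74) ≈ 0.0107685
condition B: (53/155) × (8/53) × (40/53) × (52/53) × (30/53) ≈ 0.0216329
condition C: (28/155) × (12/28) × (18/28) × (9/28) × (27/28) ≈ 0.015426
Highest score → condition B.

condition B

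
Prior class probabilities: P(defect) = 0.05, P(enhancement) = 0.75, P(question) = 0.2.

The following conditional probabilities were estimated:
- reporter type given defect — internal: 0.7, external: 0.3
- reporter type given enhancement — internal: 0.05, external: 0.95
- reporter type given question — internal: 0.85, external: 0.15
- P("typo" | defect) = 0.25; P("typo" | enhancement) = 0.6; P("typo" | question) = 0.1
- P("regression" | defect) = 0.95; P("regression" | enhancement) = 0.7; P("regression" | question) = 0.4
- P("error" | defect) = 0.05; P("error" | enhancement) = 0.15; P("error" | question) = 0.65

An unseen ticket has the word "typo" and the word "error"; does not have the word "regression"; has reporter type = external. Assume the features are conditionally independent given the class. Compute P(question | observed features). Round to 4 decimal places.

defect: 0.05 × 0.3 × 0.25 × (1−0.95) × 0.05 = 0.000009375
enhancement: 0.75 × 0.95 × 0.6 × (1−0.7) × 0.15 = 0.0192375
question: 0.2 × 0.15 × 0.1 × (1−0.4) × 0.65 = 0.00117
P(question | x) = 0.00117 / 0.020416875 ≈ 0.0573

0.0573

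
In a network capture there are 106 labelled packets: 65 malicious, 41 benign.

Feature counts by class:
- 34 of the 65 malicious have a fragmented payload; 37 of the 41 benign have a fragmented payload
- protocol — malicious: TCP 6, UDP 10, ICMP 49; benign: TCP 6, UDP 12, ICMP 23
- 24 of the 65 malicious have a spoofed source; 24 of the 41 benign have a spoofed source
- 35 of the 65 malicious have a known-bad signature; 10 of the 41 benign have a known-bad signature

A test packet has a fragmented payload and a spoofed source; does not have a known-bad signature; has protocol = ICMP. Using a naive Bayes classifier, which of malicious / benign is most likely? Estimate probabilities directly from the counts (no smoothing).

malicious: (65/106) × (34/65) × (49/65) × (24/65) × (30/65) ≈ 0.0412061
benign: (41/106) × (37/41) × (23/41) × (24/41) × (31/41) ≈ 0.0866653
Highest score → benign.

benign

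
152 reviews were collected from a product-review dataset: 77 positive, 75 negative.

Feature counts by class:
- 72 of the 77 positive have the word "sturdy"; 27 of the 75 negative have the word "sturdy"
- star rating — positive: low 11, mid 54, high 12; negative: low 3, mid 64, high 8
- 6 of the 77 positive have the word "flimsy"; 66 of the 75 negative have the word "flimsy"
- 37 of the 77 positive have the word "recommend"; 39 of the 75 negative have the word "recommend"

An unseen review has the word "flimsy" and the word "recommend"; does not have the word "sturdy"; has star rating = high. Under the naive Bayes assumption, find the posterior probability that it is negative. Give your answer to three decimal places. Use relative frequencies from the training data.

0.988

positive: (77/152) × (5/77) × (12/77) × (6/77) × (37/77) ≈ 0.00019195
negative: (75/152) × (48/75) × (8/75) × (66/75) × (39/75) ≈ 0.0154139
P(negative | x) = 0.0154139 / 0.01560585 ≈ 0.988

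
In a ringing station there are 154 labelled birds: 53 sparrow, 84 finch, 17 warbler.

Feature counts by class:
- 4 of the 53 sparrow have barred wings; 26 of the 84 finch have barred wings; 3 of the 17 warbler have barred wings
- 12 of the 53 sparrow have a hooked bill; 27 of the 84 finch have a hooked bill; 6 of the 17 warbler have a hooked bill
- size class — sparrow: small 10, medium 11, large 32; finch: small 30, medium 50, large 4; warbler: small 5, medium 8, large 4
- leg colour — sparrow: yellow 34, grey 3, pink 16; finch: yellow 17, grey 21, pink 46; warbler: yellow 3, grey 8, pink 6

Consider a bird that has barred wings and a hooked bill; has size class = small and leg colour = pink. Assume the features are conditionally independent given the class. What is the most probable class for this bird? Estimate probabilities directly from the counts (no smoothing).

sparrow: (53/154) × (4/53) × (12/53) × (10/53) × (16/53) ≈ 0.000334975
finch: (84/154) × (26/84) × (27/84) × (30/84) × (46/84) ≈ 0.0106135
warbler: (17/154) × (3/17) × (6/17) × (5/17) × (6/17) ≈ 0.000713717
Highest score → finch.

finch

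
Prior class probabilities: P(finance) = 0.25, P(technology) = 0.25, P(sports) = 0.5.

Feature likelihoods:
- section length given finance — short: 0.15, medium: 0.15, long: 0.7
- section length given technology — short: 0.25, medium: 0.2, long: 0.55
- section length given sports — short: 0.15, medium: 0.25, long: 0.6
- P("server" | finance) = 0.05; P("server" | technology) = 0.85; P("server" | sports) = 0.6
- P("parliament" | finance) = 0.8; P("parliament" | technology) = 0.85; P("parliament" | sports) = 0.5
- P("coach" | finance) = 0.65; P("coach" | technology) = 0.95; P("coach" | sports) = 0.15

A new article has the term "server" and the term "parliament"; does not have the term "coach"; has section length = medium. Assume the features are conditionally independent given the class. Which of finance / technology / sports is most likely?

sports

finance: 0.25 × 0.15 × 0.05 × 0.8 × (1−0.65) = 0.000525
technology: 0.25 × 0.2 × 0.85 × 0.85 × (1−0.95) = 0.00180625
sports: 0.5 × 0.25 × 0.6 × 0.5 × (1−0.15) = 0.031875
Highest score → sports.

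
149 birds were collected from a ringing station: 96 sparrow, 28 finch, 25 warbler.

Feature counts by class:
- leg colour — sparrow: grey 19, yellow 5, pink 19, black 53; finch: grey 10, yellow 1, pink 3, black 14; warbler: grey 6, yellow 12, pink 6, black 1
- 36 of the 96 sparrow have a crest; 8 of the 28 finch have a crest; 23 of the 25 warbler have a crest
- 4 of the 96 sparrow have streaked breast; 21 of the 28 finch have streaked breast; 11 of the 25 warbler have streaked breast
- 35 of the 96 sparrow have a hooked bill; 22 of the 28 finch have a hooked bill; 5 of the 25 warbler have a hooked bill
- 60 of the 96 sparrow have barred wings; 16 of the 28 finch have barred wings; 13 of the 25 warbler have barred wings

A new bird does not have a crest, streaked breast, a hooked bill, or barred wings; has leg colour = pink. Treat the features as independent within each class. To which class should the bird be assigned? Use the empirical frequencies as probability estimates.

sparrow

sparrow: (96/149) × (19/96) × (60/96) × (92/96) × (61/96) × (36/96) ≈ 0.0181993
finch: (28/149) × (3/28) × (20/28) × (7/28) × (6/28) × (12/28) ≈ 0.00033019
warbler: (25/149) × (6/25) × (2/25) × (14/25) × (20/25) × (12/25) ≈ 0.000692746
Highest score → sparrow.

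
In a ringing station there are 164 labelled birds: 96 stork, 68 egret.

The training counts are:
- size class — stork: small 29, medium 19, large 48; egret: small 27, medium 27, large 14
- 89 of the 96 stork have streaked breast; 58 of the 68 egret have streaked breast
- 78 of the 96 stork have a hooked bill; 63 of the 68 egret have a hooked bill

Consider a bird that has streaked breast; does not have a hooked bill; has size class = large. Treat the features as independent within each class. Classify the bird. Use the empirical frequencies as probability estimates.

stork: (96/164) × (48/96) × (89/96) × (18/96) ≈ 0.0508765
egret: (68/164) × (14/68) × (58/68) × (5/68) ≈ 0.00535383
Highest score → stork.

stork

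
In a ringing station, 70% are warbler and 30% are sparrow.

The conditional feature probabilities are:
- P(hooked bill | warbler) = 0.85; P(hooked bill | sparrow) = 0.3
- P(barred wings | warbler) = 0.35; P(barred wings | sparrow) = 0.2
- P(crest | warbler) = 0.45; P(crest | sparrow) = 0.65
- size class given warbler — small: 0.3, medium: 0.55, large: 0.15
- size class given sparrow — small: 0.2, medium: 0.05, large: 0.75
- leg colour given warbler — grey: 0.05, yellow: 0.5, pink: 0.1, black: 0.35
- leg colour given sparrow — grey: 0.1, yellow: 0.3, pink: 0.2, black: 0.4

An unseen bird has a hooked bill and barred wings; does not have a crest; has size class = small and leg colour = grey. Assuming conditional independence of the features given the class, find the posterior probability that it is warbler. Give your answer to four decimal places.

warbler: 0.7 × 0.85 × 0.35 × (1−0.45) × 0.3 × 0.05 = 0.0017180625
sparrow: 0.3 × 0.3 × 0.2 × (1−0.65) × 0.2 × 0.1 = 0.000126
P(warbler | x) = 0.0017180625 / 0.0018440625 ≈ 0.9317

0.9317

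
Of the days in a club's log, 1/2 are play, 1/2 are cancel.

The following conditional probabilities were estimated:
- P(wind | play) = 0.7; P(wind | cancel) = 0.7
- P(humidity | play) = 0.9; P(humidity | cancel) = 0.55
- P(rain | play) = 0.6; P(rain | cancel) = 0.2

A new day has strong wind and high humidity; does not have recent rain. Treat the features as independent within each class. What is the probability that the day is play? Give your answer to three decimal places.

0.450

play: 0.5 × 0.7 × 0.9 × (1−0.6) = 0.126
cancel: 0.5 × 0.7 × 0.55 × (1−0.2) = 0.154
P(play | x) = 0.126 / 0.28 ≈ 0.450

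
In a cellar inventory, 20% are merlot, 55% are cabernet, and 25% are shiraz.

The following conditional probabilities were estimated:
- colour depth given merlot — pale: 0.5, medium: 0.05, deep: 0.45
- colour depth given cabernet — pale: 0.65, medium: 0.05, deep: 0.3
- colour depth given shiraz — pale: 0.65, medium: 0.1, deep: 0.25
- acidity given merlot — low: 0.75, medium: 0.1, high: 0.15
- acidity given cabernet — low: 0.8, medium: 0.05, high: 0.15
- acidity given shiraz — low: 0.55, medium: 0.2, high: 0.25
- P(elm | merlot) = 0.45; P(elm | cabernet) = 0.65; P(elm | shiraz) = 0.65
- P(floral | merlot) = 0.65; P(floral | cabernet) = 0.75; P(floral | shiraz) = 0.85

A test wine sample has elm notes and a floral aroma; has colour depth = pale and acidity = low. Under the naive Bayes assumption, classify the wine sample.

merlot: 0.2 × 0.5 × 0.75 × 0.45 × 0.65 = 0.0219375
cabernet: 0.55 × 0.65 × 0.8 × 0.65 × 0.75 = 0.139425
shiraz: 0.25 × 0.65 × 0.55 × 0.65 × 0.85 = 0.0493796875
Highest score → cabernet.

cabernet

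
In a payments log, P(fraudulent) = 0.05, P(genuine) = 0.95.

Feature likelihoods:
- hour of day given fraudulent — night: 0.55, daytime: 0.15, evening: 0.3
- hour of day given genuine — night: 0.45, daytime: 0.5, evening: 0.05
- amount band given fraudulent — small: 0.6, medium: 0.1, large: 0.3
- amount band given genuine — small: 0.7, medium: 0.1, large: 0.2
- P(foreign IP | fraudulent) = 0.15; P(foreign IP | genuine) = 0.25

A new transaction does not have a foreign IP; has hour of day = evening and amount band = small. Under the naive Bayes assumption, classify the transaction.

fraudulent: 0.05 × 0.3 × 0.6 × (1−0.15) = 0.00765
genuine: 0.95 × 0.05 × 0.7 × (1−0.25) = 0.0249375
Highest score → genuine.

genuine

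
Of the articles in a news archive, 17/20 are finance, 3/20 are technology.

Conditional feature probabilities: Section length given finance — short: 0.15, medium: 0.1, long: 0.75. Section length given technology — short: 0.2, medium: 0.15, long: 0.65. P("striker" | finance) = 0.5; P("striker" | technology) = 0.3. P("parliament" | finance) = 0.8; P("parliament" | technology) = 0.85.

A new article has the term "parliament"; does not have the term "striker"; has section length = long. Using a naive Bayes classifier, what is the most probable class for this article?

finance: 0.85 × 0.75 × (1−0.5) × 0.8 = 0.255
technology: 0.15 × 0.65 × (1−0.3) × 0.85 = 0.0580125
Highest score → finance.

finance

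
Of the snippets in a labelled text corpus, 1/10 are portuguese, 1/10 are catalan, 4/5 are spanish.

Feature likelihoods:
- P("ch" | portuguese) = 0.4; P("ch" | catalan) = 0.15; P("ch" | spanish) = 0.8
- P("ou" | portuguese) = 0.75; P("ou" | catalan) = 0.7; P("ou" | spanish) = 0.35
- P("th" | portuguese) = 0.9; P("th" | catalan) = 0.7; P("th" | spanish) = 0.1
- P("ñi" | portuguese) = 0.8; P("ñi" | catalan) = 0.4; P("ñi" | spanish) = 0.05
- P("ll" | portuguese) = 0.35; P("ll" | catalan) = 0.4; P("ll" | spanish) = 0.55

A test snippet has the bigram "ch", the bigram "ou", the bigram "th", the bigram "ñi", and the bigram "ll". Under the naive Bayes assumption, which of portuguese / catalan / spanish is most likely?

portuguese

portuguese: 0.1 × 0.4 × 0.75 × 0.9 × 0.8 × 0.35 = 0.00756
catalan: 0.1 × 0.15 × 0.7 × 0.7 × 0.4 × 0.4 = 0.001176
spanish: 0.8 × 0.8 × 0.35 × 0.1 × 0.05 × 0.55 = 0.000616
Highest score → portuguese.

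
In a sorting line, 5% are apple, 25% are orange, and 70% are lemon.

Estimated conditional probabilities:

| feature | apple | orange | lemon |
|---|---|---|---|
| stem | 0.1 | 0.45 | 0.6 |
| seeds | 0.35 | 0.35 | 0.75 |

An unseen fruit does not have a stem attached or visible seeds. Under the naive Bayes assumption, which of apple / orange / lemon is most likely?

apple: 0.05 × (1−0.1) × (1−0.35) = 0.02925
orange: 0.25 × (1−0.45) × (1−0.35) = 0.089375
lemon: 0.7 × (1−0.6) × (1−0.75) = 0.07
Highest score → orange.

orange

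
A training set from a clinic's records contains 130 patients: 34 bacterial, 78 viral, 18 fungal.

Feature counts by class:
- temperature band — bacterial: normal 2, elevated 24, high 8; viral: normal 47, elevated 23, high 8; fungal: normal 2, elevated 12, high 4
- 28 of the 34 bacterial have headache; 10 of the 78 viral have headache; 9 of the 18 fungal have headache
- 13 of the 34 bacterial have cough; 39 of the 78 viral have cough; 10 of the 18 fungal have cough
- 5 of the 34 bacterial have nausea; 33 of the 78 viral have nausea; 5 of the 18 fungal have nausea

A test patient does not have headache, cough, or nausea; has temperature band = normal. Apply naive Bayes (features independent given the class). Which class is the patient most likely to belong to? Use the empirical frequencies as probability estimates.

viral

bacterial: (34/130) × (2/34) × (6/34) × (21/34) × (29/34) ≈ 0.00143027
viral: (78/130) × (47/78) × (68/78) × (39/78) × (45/78) ≈ 0.0909194
fungal: (18/130) × (2/18) × (9/18) × (8/18) × (13/18) ≈ 0.00246914
Highest score → viral.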